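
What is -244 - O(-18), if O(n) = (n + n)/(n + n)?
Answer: -245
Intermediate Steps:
O(n) = 1 (O(n) = (2*n)/((2*n)) = (2*n)*(1/(2*n)) = 1)
-244 - O(-18) = -244 - 1*1 = -244 - 1 = -245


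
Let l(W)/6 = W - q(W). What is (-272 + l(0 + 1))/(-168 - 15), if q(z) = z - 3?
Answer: 254/183 ≈ 1.3880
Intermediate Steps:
q(z) = -3 + z
l(W) = 18 (l(W) = 6*(W - (-3 + W)) = 6*(W + (3 - W)) = 6*3 = 18)
(-272 + l(0 + 1))/(-168 - 15) = (-272 + 18)/(-168 - 15) = -254/(-183) = -254*(-1/183) = 254/183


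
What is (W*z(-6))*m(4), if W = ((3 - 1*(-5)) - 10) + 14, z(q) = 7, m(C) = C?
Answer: 336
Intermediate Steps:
W = 12 (W = ((3 + 5) - 10) + 14 = (8 - 10) + 14 = -2 + 14 = 12)
(W*z(-6))*m(4) = (12*7)*4 = 84*4 = 336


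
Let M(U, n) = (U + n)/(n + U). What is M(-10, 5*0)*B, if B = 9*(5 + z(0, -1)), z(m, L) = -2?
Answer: 27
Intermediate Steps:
M(U, n) = 1 (M(U, n) = (U + n)/(U + n) = 1)
B = 27 (B = 9*(5 - 2) = 9*3 = 27)
M(-10, 5*0)*B = 1*27 = 27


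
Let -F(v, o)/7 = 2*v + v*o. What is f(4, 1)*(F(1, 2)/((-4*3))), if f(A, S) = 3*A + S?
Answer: 91/3 ≈ 30.333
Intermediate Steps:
F(v, o) = -14*v - 7*o*v (F(v, o) = -7*(2*v + v*o) = -7*(2*v + o*v) = -14*v - 7*o*v)
f(A, S) = S + 3*A
f(4, 1)*(F(1, 2)/((-4*3))) = (1 + 3*4)*((-7*1*(2 + 2))/((-4*3))) = (1 + 12)*(-7*1*4/(-12)) = 13*(-28*(-1/12)) = 13*(7/3) = 91/3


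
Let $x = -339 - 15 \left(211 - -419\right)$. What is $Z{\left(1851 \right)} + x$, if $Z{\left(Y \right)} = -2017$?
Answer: $-11806$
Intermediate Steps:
$x = -9789$ ($x = -339 - 15 \left(211 + 419\right) = -339 - 9450 = -9789$)
$Z{\left(1851 \right)} + x = -2017 - 9789 = -11806$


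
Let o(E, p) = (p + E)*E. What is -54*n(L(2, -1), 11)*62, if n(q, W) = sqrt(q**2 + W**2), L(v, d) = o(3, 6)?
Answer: -16740*sqrt(34) ≈ -97610.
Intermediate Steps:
o(E, p) = E*(E + p) (o(E, p) = (E + p)*E = E*(E + p))
L(v, d) = 27 (L(v, d) = 3*(3 + 6) = 3*9 = 27)
n(q, W) = sqrt(W**2 + q**2)
-54*n(L(2, -1), 11)*62 = -54*sqrt(11**2 + 27**2)*62 = -54*sqrt(121 + 729)*62 = -270*sqrt(34)*62 = -16740*sqrt(34)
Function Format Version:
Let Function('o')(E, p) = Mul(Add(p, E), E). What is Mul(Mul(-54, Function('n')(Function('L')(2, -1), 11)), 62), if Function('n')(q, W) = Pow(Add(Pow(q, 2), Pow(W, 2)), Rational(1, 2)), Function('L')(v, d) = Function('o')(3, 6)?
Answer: Mul(-16740, Pow(34, Rational(1, 2))) ≈ -97610.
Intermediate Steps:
Function('o')(E, p) = Mul(E, Add(E, p)) (Function('o')(E, p) = Mul(Add(E, p), E) = Mul(E, Add(E, p)))
Function('L')(v, d) = 27 (Function('L')(v, d) = Mul(3, Add(3, 6)) = Mul(3, 9) = 27)
Function('n')(q, W) = Pow(Add(Pow(W, 2), Pow(q, 2)), Rational(1, 2))
Mul(Mul(-54, Function('n')(Function('L')(2, -1), 11)), 62) = Mul(Mul(-54, Pow(Add(Pow(11, 2), Pow(27, 2)), Rational(1, 2))), 62) = Mul(Mul(-54, Pow(Add(121, 729), Rational(1, 2))), 62) = Mul(Mul(-54, Pow(850, Rational(1, 2))), 62) = Mul(Mul(-54, Mul(5, Pow(34, Rational(1, 2)))), 62) = Mul(Mul(-270, Pow(34, Rational(1, 2))), 62) = Mul(-16740, Pow(34, Rational(1, 2)))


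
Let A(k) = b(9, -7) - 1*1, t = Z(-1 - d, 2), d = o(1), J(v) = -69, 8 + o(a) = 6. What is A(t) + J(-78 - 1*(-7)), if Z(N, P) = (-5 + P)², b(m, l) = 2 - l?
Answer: -61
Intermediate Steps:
o(a) = -2 (o(a) = -8 + 6 = -2)
d = -2
t = 9 (t = (-5 + 2)² = (-3)² = 9)
A(k) = 8 (A(k) = (2 - 1*(-7)) - 1*1 = (2 + 7) - 1 = 9 - 1 = 8)
A(t) + J(-78 - 1*(-7)) = 8 - 69 = -61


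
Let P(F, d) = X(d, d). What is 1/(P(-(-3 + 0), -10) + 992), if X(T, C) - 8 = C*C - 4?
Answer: 1/1096 ≈ 0.00091241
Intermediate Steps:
X(T, C) = 4 + C**2 (X(T, C) = 8 + (C*C - 4) = 8 + (C**2 - 4) = 8 + (-4 + C**2) = 4 + C**2)
P(F, d) = 4 + d**2
1/(P(-(-3 + 0), -10) + 992) = 1/((4 + (-10)**2) + 992) = 1/((4 + 100) + 992) = 1/(104 + 992) = 1/1096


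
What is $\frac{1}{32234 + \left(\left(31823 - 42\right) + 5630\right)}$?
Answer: $\frac{1}{69645} \approx 1.4359 \cdot 10^{-5}$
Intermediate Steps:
$\frac{1}{32234 + \left(\left(31823 - 42\right) + 5630\right)} = \frac{1}{32234 + \left(31781 + 5630\right)} = \frac{1}{32234 + 37411} = \frac{1}{69645}$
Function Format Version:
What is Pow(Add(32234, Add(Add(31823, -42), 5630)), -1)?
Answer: Rational(1, 69645) ≈ 1.4359e-5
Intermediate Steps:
Pow(Add(32234, Add(Add(31823, -42), 5630)), -1) = Pow(Add(32234, Add(31781, 5630)), -1) = Pow(Add(32234, 37411), -1) = Pow(69645, -1) = Rational(1, 69645)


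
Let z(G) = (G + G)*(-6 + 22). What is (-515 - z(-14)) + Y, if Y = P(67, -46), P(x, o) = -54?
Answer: -121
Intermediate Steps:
z(G) = 32*G (z(G) = (2*G)*16 = 32*G)
Y = -54
(-515 - z(-14)) + Y = (-515 - 32*(-14)) - 54 = (-515 - 1*(-448)) - 54 = (-515 + 448) - 54 = -67 - 54 = -121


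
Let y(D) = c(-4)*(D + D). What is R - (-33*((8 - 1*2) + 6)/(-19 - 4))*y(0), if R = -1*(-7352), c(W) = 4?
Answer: 7352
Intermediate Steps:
y(D) = 8*D (y(D) = 4*(D + D) = 4*(2*D) = 8*D)
R = 7352
R - (-33*((8 - 1*2) + 6)/(-19 - 4))*y(0) = 7352 - (-33*((8 - 1*2) + 6)/(-19 - 4))*8*0 = 7352 - (-33*((8 - 2) + 6)/(-23))*0 = 7352 - (-33*(6 + 6)*(-1)/23)*0 = 7352 - (-396*(-1)/23)*0 = 7352 - (-33*(-12/23))*0 = 7352 - 396*0/23 = 7352 - 1*0 = 7352 + 0 = 7352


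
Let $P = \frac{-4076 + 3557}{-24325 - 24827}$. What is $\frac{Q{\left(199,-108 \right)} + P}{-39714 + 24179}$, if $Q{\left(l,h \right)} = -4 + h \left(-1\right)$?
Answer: $- \frac{1704109}{254525440} \approx -0.0066952$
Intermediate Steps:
$Q{\left(l,h \right)} = -4 - h$
$P = \frac{173}{16384}$ ($P = - \frac{519}{-49152} = \left(-519\right) \left(- \frac{1}{49152}\right) = \frac{173}{16384} \approx 0.010559$)
$\frac{Q{\left(199,-108 \right)} + P}{-39714 + 24179} = \frac{\left(-4 - -108\right) + \frac{173}{16384}}{-39714 + 24179} = \frac{\left(-4 + 108\right) + \frac{173}{16384}}{-15535} = \left(104 + \frac{173}{16384}\right) \left(- \frac{1}{15535}\right) = \frac{1704109}{16384} \left(- \frac{1}{15535}\right) = - \frac{1704109}{254525440}$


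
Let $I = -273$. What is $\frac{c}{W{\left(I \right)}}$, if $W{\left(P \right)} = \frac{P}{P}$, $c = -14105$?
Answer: $-14105$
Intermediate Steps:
$W{\left(P \right)} = 1$
$\frac{c}{W{\left(I \right)}} = - \frac{14105}{1} = \left(-14105\right) 1 = -14105$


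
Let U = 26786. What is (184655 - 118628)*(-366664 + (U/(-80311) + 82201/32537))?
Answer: -63261543019653137913/2613079007 ≈ -2.4210e+10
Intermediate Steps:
(184655 - 118628)*(-366664 + (U/(-80311) + 82201/32537)) = (184655 - 118628)*(-366664 + (26786/(-80311) + 82201/32537)) = 66027*(-366664 + (26786*(-1/80311) + 82201*(1/32537))) = 66027*(-366664 + (-26786/80311 + 82201/32537)) = 66027*(-366664 + 5730108429/2613079007) = 66027*(-958116270914219/2613079007) = -63261543019653137913/2613079007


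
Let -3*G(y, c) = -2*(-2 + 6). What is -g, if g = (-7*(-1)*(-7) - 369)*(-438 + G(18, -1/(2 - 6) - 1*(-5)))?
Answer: -545908/3 ≈ -1.8197e+5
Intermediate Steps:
G(y, c) = 8/3 (G(y, c) = -(-2)*(-2 + 6)/3 = -(-2)*4/3 = -⅓*(-8) = 8/3)
g = 545908/3 (g = (-7*(-1)*(-7) - 369)*(-438 + 8/3) = (7*(-7) - 369)*(-1306/3) = (-49 - 369)*(-1306/3) = -418*(-1306/3) = 545908/3 ≈ 1.8197e+5)
-g = -1*545908/3 = -545908/3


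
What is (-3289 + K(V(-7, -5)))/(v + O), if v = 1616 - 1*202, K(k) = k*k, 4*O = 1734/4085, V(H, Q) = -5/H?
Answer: -1316481120/566109103 ≈ -2.3255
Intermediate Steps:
O = 867/8170 (O = (1734/4085)/4 = (1734*(1/4085))/4 = (1/4)*(1734/4085) = 867/8170 ≈ 0.10612)
K(k) = k**2
v = 1414 (v = 1616 - 202 = 1414)
(-3289 + K(V(-7, -5)))/(v + O) = (-3289 + (-5/(-7))**2)/(1414 + 867/8170) = (-3289 + (-5*(-1/7))**2)/(11553247/8170) = (-3289 + (5/7)**2)*(8170/11553247) = (-3289 + 25/49)*(8170/11553247) = -161136/49*8170/11553247 = -1316481120/566109103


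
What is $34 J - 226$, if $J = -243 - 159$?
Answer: $-13894$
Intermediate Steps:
$J = -402$ ($J = -243 - 159 = -402$)
$34 J - 226 = 34 \left(-402\right) - 226 = -13668 - 226 = -13894$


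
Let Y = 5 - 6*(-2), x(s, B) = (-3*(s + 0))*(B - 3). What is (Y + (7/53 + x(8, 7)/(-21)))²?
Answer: 64834704/137641 ≈ 471.04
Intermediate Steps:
x(s, B) = -3*s*(-3 + B) (x(s, B) = (-3*s)*(-3 + B) = -3*s*(-3 + B))
Y = 17 (Y = 5 + 12 = 17)
(Y + (7/53 + x(8, 7)/(-21)))² = (17 + (7/53 + (3*8*(3 - 1*7))/(-21)))² = (17 + (7*(1/53) + (3*8*(3 - 7))*(-1/21)))² = (17 + (7/53 + (3*8*(-4))*(-1/21)))² = (17 + (7/53 - 96*(-1/21)))² = (17 + (7/53 + 32/7))² = (17 + 1745/371)² = (8052/371)² = 64834704/137641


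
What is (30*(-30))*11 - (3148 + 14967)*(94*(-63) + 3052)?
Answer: 51980150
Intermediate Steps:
(30*(-30))*11 - (3148 + 14967)*(94*(-63) + 3052) = -900*11 - 18115*(-5922 + 3052) = -9900 - 18115*(-2870) = -9900 - 1*(-51990050) = -9900 + 51990050 = 51980150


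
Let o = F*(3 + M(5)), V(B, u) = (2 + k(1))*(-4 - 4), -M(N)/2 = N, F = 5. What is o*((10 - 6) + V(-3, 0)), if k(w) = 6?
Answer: 2100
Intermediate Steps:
M(N) = -2*N
V(B, u) = -64 (V(B, u) = (2 + 6)*(-4 - 4) = 8*(-8) = -64)
o = -35 (o = 5*(3 - 2*5) = 5*(3 - 10) = 5*(-7) = -35)
o*((10 - 6) + V(-3, 0)) = -35*((10 - 6) - 64) = -35*(4 - 64) = -35*(-60) = 2100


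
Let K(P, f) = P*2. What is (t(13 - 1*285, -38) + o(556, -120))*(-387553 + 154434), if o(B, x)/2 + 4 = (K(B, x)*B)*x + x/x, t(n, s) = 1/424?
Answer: 14666766102269297/424 ≈ 3.4591e+13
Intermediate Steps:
K(P, f) = 2*P
t(n, s) = 1/424
o(B, x) = -6 + 4*x*B² (o(B, x) = -8 + 2*(((2*B)*B)*x + x/x) = -8 + 2*((2*B²)*x + 1) = -8 + 2*(2*x*B² + 1) = -8 + 2*(1 + 2*x*B²) = -8 + (2 + 4*x*B²) = -6 + 4*x*B²)
(t(13 - 1*285, -38) + o(556, -120))*(-387553 + 154434) = (1/424 + (-6 + 4*(-120)*556²))*(-387553 + 154434) = (1/424 + (-6 + 4*(-120)*309136))*(-233119) = (1/424 + (-6 - 148385280))*(-233119) = (1/424 - 148385286)*(-233119) = -62915361263/424*(-233119) = 14666766102269297/424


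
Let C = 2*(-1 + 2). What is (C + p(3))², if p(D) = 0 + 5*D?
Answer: 289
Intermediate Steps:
p(D) = 5*D
C = 2 (C = 2*1 = 2)
(C + p(3))² = (2 + 5*3)² = (2 + 15)² = 17² = 289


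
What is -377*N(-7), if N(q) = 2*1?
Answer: -754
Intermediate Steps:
N(q) = 2
-377*N(-7) = -377*2 = -754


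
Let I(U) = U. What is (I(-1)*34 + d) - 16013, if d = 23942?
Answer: 7895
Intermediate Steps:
(I(-1)*34 + d) - 16013 = (-1*34 + 23942) - 16013 = (-34 + 23942) - 16013 = 23908 - 16013 = 7895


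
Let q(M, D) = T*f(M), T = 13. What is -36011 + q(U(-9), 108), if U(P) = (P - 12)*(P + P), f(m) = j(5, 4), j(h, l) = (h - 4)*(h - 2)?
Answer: -35972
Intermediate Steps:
j(h, l) = (-4 + h)*(-2 + h)
f(m) = 3 (f(m) = 8 + 5**2 - 6*5 = 8 + 25 - 30 = 3)
U(P) = 2*P*(-12 + P) (U(P) = (-12 + P)*(2*P) = 2*P*(-12 + P))
q(M, D) = 39 (q(M, D) = 13*3 = 39)
-36011 + q(U(-9), 108) = -36011 + 39 = -35972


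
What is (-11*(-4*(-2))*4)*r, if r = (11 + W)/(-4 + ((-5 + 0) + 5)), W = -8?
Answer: 264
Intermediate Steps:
r = -¾ (r = (11 - 8)/(-4 + ((-5 + 0) + 5)) = 3/(-4 + (-5 + 5)) = 3/(-4 + 0) = 3/(-4) = 3*(-¼) = -¾ ≈ -0.75000)
(-11*(-4*(-2))*4)*r = -11*(-4*(-2))*4*(-¾) = -88*4*(-¾) = -11*32*(-¾) = -352*(-¾) = 264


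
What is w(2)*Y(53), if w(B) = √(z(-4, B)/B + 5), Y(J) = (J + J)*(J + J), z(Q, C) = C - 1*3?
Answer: 16854*√2 ≈ 23835.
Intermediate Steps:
z(Q, C) = -3 + C (z(Q, C) = C - 3 = -3 + C)
Y(J) = 4*J² (Y(J) = (2*J)*(2*J) = 4*J²)
w(B) = √(5 + (-3 + B)/B) (w(B) = √((-3 + B)/B + 5) = √(5 + (-3 + B)/B))
w(2)*Y(53) = √(6 - 3/2)*(4*53²) = √(6 - 3*½)*(4*2809) = √(6 - 3/2)*11236 = √(9/2)*11236 = (3*√2/2)*11236 = 16854*√2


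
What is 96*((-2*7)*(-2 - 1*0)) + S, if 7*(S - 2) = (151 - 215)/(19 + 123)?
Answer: 1336898/497 ≈ 2689.9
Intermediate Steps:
S = 962/497 (S = 2 + ((151 - 215)/(19 + 123))/7 = 2 + (-64/142)/7 = 2 + (-64*1/142)/7 = 2 + (⅐)*(-32/71) = 2 - 32/497 = 962/497 ≈ 1.9356)
96*((-2*7)*(-2 - 1*0)) + S = 96*((-2*7)*(-2 - 1*0)) + 962/497 = 96*(-14*(-2 + 0)) + 962/497 = 96*(-14*(-2)) + 962/497 = 96*28 + 962/497 = 2688 + 962/497 = 1336898/497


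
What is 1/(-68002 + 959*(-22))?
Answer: -1/89100 ≈ -1.1223e-5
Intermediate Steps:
1/(-68002 + 959*(-22)) = 1/(-68002 - 21098) = 1/(-89100) = -1/89100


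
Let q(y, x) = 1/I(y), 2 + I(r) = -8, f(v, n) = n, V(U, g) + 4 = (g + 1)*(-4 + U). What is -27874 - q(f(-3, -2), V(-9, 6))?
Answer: -278739/10 ≈ -27874.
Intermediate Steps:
V(U, g) = -4 + (1 + g)*(-4 + U) (V(U, g) = -4 + (g + 1)*(-4 + U) = -4 + (1 + g)*(-4 + U))
I(r) = -10 (I(r) = -2 - 8 = -10)
q(y, x) = -⅒ (q(y, x) = 1/(-10) = -⅒)
-27874 - q(f(-3, -2), V(-9, 6)) = -27874 - 1*(-⅒) = -27874 + ⅒ = -278739/10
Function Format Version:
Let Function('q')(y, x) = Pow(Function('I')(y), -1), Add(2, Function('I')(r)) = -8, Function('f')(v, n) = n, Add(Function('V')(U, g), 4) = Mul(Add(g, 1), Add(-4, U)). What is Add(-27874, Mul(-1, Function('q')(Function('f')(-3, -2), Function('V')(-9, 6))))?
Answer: Rational(-278739, 10) ≈ -27874.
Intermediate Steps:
Function('V')(U, g) = Add(-4, Mul(Add(1, g), Add(-4, U))) (Function('V')(U, g) = Add(-4, Mul(Add(g, 1), Add(-4, U))) = Add(-4, Mul(Add(1, g), Add(-4, U))))
Function('I')(r) = -10 (Function('I')(r) = Add(-2, -8) = -10)
Function('q')(y, x) = Rational(-1, 10) (Function('q')(y, x) = Pow(-10, -1) = Rational(-1, 10))
Add(-27874, Mul(-1, Function('q')(Function('f')(-3, -2), Function('V')(-9, 6)))) = Add(-27874, Mul(-1, Rational(-1, 10))) = Add(-27874, Rational(1, 10)) = Rational(-278739, 10)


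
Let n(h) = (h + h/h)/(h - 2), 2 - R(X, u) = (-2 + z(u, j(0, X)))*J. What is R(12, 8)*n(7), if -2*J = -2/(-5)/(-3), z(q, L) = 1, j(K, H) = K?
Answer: 248/75 ≈ 3.3067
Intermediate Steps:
J = 1/15 (J = -(-2/(-5))/(2*(-3)) = -(-2*(-1/5))*(-1)/(2*3) = -(-1)/(5*3) = -1/2*(-2/15) = 1/15 ≈ 0.066667)
R(X, u) = 31/15 (R(X, u) = 2 - (-2 + 1)/15 = 2 - (-1)/15 = 2 - 1*(-1/15) = 2 + 1/15 = 31/15)
n(h) = (1 + h)/(-2 + h) (n(h) = (h + 1)/(-2 + h) = (1 + h)/(-2 + h))
R(12, 8)*n(7) = 31*((1 + 7)/(-2 + 7))/15 = 31*(8/5)/15 = 31*((1/5)*8)/15 = (31/15)*(8/5) = 248/75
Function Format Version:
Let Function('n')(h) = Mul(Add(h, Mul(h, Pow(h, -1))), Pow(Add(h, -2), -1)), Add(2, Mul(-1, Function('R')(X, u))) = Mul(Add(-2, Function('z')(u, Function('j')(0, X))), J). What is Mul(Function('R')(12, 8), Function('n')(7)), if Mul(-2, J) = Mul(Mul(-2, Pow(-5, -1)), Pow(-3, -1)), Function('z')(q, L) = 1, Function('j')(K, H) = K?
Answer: Rational(248, 75) ≈ 3.3067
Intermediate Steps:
J = Rational(1, 15) (J = Mul(Rational(-1, 2), Mul(Mul(-2, Pow(-5, -1)), Pow(-3, -1))) = Mul(Rational(-1, 2), Mul(Mul(-2, Rational(-1, 5)), Rational(-1, 3))) = Mul(Rational(-1, 2), Mul(Rational(2, 5), Rational(-1, 3))) = Mul(Rational(-1, 2), Rational(-2, 15)) = Rational(1, 15) ≈ 0.066667)
Function('R')(X, u) = Rational(31, 15) (Function('R')(X, u) = Add(2, Mul(-1, Mul(Add(-2, 1), Rational(1, 15)))) = Add(2, Mul(-1, Mul(-1, Rational(1, 15)))) = Add(2, Mul(-1, Rational(-1, 15))) = Add(2, Rational(1, 15)) = Rational(31, 15))
Function('n')(h) = Mul(Pow(Add(-2, h), -1), Add(1, h)) (Function('n')(h) = Mul(Add(h, 1), Pow(Add(-2, h), -1)) = Mul(Add(1, h), Pow(Add(-2, h), -1)) = Mul(Pow(Add(-2, h), -1), Add(1, h)))
Mul(Function('R')(12, 8), Function('n')(7)) = Mul(Rational(31, 15), Mul(Pow(Add(-2, 7), -1), Add(1, 7))) = Mul(Rational(31, 15), Mul(Pow(5, -1), 8)) = Mul(Rational(31, 15), Mul(Rational(1, 5), 8)) = Mul(Rational(31, 15), Rational(8, 5)) = Rational(248, 75)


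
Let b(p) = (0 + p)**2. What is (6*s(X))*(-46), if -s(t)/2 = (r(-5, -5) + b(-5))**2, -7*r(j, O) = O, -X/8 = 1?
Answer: 17884800/49 ≈ 3.6500e+5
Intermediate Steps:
X = -8 (X = -8*1 = -8)
r(j, O) = -O/7
b(p) = p**2
s(t) = -64800/49 (s(t) = -2*(-1/7*(-5) + (-5)**2)**2 = -2*(5/7 + 25)**2 = -2*(180/7)**2 = -2*32400/49 = -64800/49)
(6*s(X))*(-46) = (6*(-64800/49))*(-46) = -388800/49*(-46) = 17884800/49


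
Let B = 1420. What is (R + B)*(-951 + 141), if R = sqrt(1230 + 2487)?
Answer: -1150200 - 2430*sqrt(413) ≈ -1.1996e+6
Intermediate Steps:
R = 3*sqrt(413) (R = sqrt(3717) = 3*sqrt(413) ≈ 60.967)
(R + B)*(-951 + 141) = (3*sqrt(413) + 1420)*(-951 + 141) = (1420 + 3*sqrt(413))*(-810) = -1150200 - 2430*sqrt(413)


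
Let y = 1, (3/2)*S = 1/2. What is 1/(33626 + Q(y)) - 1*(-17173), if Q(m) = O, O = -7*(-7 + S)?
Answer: 1734782117/101018 ≈ 17173.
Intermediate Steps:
S = 1/3 (S = 2*(1/2)/3 = 2*(1*(1/2))/3 = (2/3)*(1/2) = 1/3 ≈ 0.33333)
O = 140/3 (O = -7*(-7 + 1/3) = -7*(-20/3) = 140/3 ≈ 46.667)
Q(m) = 140/3
1/(33626 + Q(y)) - 1*(-17173) = 1/(33626 + 140/3) - 1*(-17173) = 1/(101018/3) + 17173 = 3/101018 + 17173 = 1734782117/101018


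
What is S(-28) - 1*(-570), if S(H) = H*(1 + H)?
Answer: 1326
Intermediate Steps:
S(-28) - 1*(-570) = -28*(1 - 28) - 1*(-570) = -28*(-27) + 570 = 756 + 570 = 1326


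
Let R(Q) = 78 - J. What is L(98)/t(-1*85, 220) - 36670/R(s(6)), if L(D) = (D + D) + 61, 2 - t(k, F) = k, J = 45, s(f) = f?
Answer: -1060603/957 ≈ -1108.3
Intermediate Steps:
t(k, F) = 2 - k
L(D) = 61 + 2*D (L(D) = 2*D + 61 = 61 + 2*D)
R(Q) = 33 (R(Q) = 78 - 1*45 = 78 - 45 = 33)
L(98)/t(-1*85, 220) - 36670/R(s(6)) = (61 + 2*98)/(2 - (-1)*85) - 36670/33 = (61 + 196)/(2 - 1*(-85)) - 36670*1/33 = 257/(2 + 85) - 36670/33 = 257/87 - 36670/33 = -1060603/957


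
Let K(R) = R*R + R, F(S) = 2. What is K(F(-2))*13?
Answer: 78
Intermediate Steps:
K(R) = R + R**2 (K(R) = R**2 + R = R + R**2)
K(F(-2))*13 = (2*(1 + 2))*13 = (2*3)*13 = 6*13 = 78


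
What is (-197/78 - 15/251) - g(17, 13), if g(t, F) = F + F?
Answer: -559645/19578 ≈ -28.585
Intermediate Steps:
g(t, F) = 2*F
(-197/78 - 15/251) - g(17, 13) = (-197/78 - 15/251) - 2*13 = (-197*1/78 - 15*1/251) - 1*26 = (-197/78 - 15/251) - 26 = -50617/19578 - 26 = -559645/19578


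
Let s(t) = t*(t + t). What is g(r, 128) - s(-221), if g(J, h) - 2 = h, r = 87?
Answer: -97552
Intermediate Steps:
g(J, h) = 2 + h
s(t) = 2*t**2 (s(t) = t*(2*t) = 2*t**2)
g(r, 128) - s(-221) = (2 + 128) - 2*(-221)**2 = 130 - 2*48841 = 130 - 1*97682 = 130 - 97682 = -97552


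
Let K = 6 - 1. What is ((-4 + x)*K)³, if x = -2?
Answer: -27000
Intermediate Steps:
K = 5
((-4 + x)*K)³ = ((-4 - 2)*5)³ = (-6*5)³ = (-30)³ = -27000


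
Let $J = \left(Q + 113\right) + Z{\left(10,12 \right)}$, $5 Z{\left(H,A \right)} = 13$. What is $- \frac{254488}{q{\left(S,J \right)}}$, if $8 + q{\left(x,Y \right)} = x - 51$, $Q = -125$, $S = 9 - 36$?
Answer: $\frac{127244}{43} \approx 2959.2$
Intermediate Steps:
$Z{\left(H,A \right)} = \frac{13}{5}$ ($Z{\left(H,A \right)} = \frac{1}{5} \cdot 13 = \frac{13}{5}$)
$S = -27$ ($S = 9 - 36 = -27$)
$J = - \frac{47}{5}$ ($J = \left(-125 + 113\right) + \frac{13}{5} = -12 + \frac{13}{5} = - \frac{47}{5} \approx -9.4$)
$q{\left(x,Y \right)} = -59 + x$ ($q{\left(x,Y \right)} = -8 + \left(x - 51\right) = -8 + \left(-51 + x\right) = -59 + x$)
$- \frac{254488}{q{\left(S,J \right)}} = - \frac{254488}{-59 - 27} = - \frac{254488}{-86} = \left(-254488\right) \left(- \frac{1}{86}\right) = \frac{127244}{43}$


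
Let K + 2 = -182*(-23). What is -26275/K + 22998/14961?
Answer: -98958881/20865608 ≈ -4.7427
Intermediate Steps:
K = 4184 (K = -2 - 182*(-23) = -2 + 4186 = 4184)
-26275/K + 22998/14961 = -26275/4184 + 22998/14961 = -26275*1/4184 + 22998*(1/14961) = -26275/4184 + 7666/4987 = -98958881/20865608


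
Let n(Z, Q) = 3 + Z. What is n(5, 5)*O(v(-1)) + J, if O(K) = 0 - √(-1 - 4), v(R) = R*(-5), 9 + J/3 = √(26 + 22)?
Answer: -27 + 12*√3 - 8*I*√5 ≈ -6.2154 - 17.889*I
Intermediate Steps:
J = -27 + 12*√3 (J = -27 + 3*√(26 + 22) = -27 + 3*√48 = -27 + 3*(4*√3) = -27 + 12*√3 ≈ -6.2154)
v(R) = -5*R
O(K) = -I*√5 (O(K) = 0 - √(-5) = 0 - I*√5 = -I*√5)
n(5, 5)*O(v(-1)) + J = (3 + 5)*(-I*√5) + (-27 + 12*√3) = 8*(-I*√5) + (-27 + 12*√3) = -8*I*√5 + (-27 + 12*√3) = -27 + 12*√3 - 8*I*√5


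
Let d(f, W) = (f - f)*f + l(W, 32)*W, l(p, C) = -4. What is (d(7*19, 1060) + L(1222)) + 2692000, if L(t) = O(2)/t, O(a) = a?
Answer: 1642221361/611 ≈ 2.6878e+6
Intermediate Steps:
L(t) = 2/t
d(f, W) = -4*W (d(f, W) = (f - f)*f - 4*W = 0*f - 4*W = 0 - 4*W = -4*W)
(d(7*19, 1060) + L(1222)) + 2692000 = (-4*1060 + 2/1222) + 2692000 = (-4240 + 2*(1/1222)) + 2692000 = (-4240 + 1/611) + 2692000 = -2590639/611 + 2692000 = 1642221361/611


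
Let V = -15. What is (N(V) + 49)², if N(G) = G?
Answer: 1156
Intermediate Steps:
(N(V) + 49)² = (-15 + 49)² = 34² = 1156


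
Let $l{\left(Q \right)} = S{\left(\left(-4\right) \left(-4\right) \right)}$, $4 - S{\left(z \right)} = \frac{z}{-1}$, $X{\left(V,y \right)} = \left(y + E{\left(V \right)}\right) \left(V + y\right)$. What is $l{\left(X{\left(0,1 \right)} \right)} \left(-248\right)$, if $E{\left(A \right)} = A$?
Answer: $-4960$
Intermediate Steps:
$X{\left(V,y \right)} = \left(V + y\right)^{2}$ ($X{\left(V,y \right)} = \left(y + V\right) \left(V + y\right) = \left(V + y\right) \left(V + y\right) = \left(V + y\right)^{2}$)
$S{\left(z \right)} = 4 + z$ ($S{\left(z \right)} = 4 - \frac{z}{-1} = 4 - z \left(-1\right) = 4 - - z = 4 + z$)
$l{\left(Q \right)} = 20$ ($l{\left(Q \right)} = 4 - -16 = 4 + 16 = 20$)
$l{\left(X{\left(0,1 \right)} \right)} \left(-248\right) = 20 \left(-248\right) = -4960$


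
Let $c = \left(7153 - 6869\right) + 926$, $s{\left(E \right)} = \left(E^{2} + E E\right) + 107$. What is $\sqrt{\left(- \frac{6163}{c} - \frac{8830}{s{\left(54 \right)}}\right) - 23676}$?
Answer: $\frac{3 i \sqrt{1123048540014870}}{653290} \approx 153.89 i$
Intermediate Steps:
$s{\left(E \right)} = 107 + 2 E^{2}$ ($s{\left(E \right)} = \left(E^{2} + E^{2}\right) + 107 = 2 E^{2} + 107 = 107 + 2 E^{2}$)
$c = 1210$ ($c = 284 + 926 = 1210$)
$\sqrt{\left(- \frac{6163}{c} - \frac{8830}{s{\left(54 \right)}}\right) - 23676} = \sqrt{\left(- \frac{6163}{1210} - \frac{8830}{107 + 2 \cdot 54^{2}}\right) - 23676} = \sqrt{\left(\left(-6163\right) \frac{1}{1210} - \frac{8830}{107 + 2 \cdot 2916}\right) - 23676} = \sqrt{\left(- \frac{6163}{1210} - \frac{8830}{107 + 5832}\right) - 23676} = \sqrt{\left(- \frac{6163}{1210} - \frac{8830}{5939}\right) - 23676} = \sqrt{- \frac{47286357}{7186190} - 23676} = \sqrt{- \frac{170187520797}{7186190}} = \frac{3 i \sqrt{1123048540014870}}{653290}$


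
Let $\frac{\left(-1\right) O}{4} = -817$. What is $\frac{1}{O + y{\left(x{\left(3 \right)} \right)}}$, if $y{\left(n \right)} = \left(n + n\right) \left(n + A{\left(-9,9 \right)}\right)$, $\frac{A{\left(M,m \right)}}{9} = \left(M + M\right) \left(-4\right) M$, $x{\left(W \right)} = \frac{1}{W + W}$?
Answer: $\frac{18}{23833} \approx 0.00075526$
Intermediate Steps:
$x{\left(W \right)} = \frac{1}{2 W}$
$O = 3268$ ($O = \left(-4\right) \left(-817\right) = 3268$)
$A{\left(M,m \right)} = - 72 M^{2}$ ($A{\left(M,m \right)} = 9 \left(M + M\right) \left(-4\right) M = 9 \cdot 2 M \left(-4\right) M = 9 - 8 M M = 9 \left(- 8 M^{2}\right) = - 72 M^{2}$)
$y{\left(n \right)} = 2 n \left(-5832 + n\right)$ ($y{\left(n \right)} = \left(n + n\right) \left(n - 72 \left(-9\right)^{2}\right) = 2 n \left(n - 5832\right) = 2 n \left(-5832 + n\right)$)
$\frac{1}{O + y{\left(x{\left(3 \right)} \right)}} = \frac{1}{3268 + 2 \frac{1}{2 \cdot 3} \left(-5832 + \frac{1}{2 \cdot 3}\right)} = \frac{1}{3268 + 2 \cdot \frac{1}{2} \cdot \frac{1}{3} \left(-5832 + \frac{1}{2} \cdot \frac{1}{3}\right)} = \frac{1}{3268 + 2 \cdot \frac{1}{6} \left(-5832 + \frac{1}{6}\right)} = \frac{1}{3268 + 2 \cdot \frac{1}{6} \left(- \frac{34991}{6}\right)} = \frac{1}{3268 - \frac{34991}{18}} = \frac{1}{\frac{23833}{18}} = \frac{18}{23833}$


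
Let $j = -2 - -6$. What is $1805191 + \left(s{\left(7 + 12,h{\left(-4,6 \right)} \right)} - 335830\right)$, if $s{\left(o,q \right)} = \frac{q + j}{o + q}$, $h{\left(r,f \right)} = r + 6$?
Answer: $\frac{10285529}{7} \approx 1.4694 \cdot 10^{6}$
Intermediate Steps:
$j = 4$ ($j = -2 + 6 = 4$)
$h{\left(r,f \right)} = 6 + r$
$s{\left(o,q \right)} = \frac{4 + q}{o + q}$ ($s{\left(o,q \right)} = \frac{q + 4}{o + q} = \frac{4 + q}{o + q}$)
$1805191 + \left(s{\left(7 + 12,h{\left(-4,6 \right)} \right)} - 335830\right) = 1805191 - \left(335830 - \frac{4 + \left(6 - 4\right)}{\left(7 + 12\right) + \left(6 - 4\right)}\right) = 1805191 - \left(335830 - \frac{4 + 2}{19 + 2}\right) = 1805191 - \left(335830 - \frac{1}{21} \cdot 6\right) = 1805191 + \left(\frac{1}{21} \cdot 6 - 335830\right) = 1805191 + \left(\frac{2}{7} - 335830\right) = 1805191 - \frac{2350808}{7} = \frac{10285529}{7}$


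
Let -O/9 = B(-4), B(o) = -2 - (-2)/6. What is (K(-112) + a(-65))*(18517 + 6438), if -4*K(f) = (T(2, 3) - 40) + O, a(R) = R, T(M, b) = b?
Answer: -2969645/2 ≈ -1.4848e+6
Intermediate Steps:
B(o) = -5/3 (B(o) = -2 - (-2)/6 = -2 - 1*(-1/3) = -2 + 1/3 = -5/3)
O = 15 (O = -9*(-5/3) = 15)
K(f) = 11/2 (K(f) = -((3 - 40) + 15)/4 = -(-37 + 15)/4 = -1/4*(-22) = 11/2)
(K(-112) + a(-65))*(18517 + 6438) = (11/2 - 65)*(18517 + 6438) = -119/2*24955 = -2969645/2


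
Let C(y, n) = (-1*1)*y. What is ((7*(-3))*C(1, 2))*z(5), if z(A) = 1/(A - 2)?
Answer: 7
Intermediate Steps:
C(y, n) = -y
z(A) = 1/(-2 + A)
((7*(-3))*C(1, 2))*z(5) = ((7*(-3))*(-1*1))/(-2 + 5) = -21*(-1)/3 = 21*(⅓) = 7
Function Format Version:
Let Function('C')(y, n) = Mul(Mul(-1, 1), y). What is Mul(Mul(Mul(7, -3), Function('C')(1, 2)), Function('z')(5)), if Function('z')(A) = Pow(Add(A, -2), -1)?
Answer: 7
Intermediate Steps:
Function('C')(y, n) = Mul(-1, y)
Function('z')(A) = Pow(Add(-2, A), -1)
Mul(Mul(Mul(7, -3), Function('C')(1, 2)), Function('z')(5)) = Mul(Mul(Mul(7, -3), Mul(-1, 1)), Pow(Add(-2, 5), -1)) = Mul(Mul(-21, -1), Pow(3, -1)) = Mul(21, Rational(1, 3)) = 7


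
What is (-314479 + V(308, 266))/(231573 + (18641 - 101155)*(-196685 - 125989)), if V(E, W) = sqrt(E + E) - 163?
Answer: -314642/26625354009 + 2*sqrt(154)/26625354009 ≈ -1.1816e-5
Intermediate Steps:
V(E, W) = -163 + sqrt(2)*sqrt(E) (V(E, W) = sqrt(2*E) - 163 = sqrt(2)*sqrt(E) - 163 = -163 + sqrt(2)*sqrt(E))
(-314479 + V(308, 266))/(231573 + (18641 - 101155)*(-196685 - 125989)) = (-314479 + (-163 + sqrt(2)*sqrt(308)))/(231573 + (18641 - 101155)*(-196685 - 125989)) = (-314479 + (-163 + sqrt(2)*(2*sqrt(77))))/(231573 - 82514*(-322674)) = (-314479 + (-163 + 2*sqrt(154)))/(231573 + 26625122436) = (-314642 + 2*sqrt(154))/26625354009 = (-314642 + 2*sqrt(154))*(1/26625354009) = -314642/26625354009 + 2*sqrt(154)/26625354009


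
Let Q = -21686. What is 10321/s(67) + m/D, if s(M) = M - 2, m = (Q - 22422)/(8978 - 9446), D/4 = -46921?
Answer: 17433723941/109795140 ≈ 158.78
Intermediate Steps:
D = -187684 (D = 4*(-46921) = -187684)
m = 11027/117 (m = (-21686 - 22422)/(8978 - 9446) = -44108/(-468) = -44108*(-1/468) = 11027/117 ≈ 94.248)
s(M) = -2 + M
10321/s(67) + m/D = 10321/(-2 + 67) + (11027/117)/(-187684) = 10321/65 + (11027/117)*(-1/187684) = 10321*(1/65) - 11027/21959028 = 10321/65 - 11027/21959028 = 17433723941/109795140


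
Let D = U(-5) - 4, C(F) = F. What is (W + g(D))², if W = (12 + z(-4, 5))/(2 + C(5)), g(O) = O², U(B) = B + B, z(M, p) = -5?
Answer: 38809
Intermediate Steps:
U(B) = 2*B
D = -14 (D = 2*(-5) - 4 = -10 - 4 = -14)
W = 1 (W = (12 - 5)/(2 + 5) = 7/7 = 7*(⅐) = 1)
(W + g(D))² = (1 + (-14)²)² = (1 + 196)² = 197² = 38809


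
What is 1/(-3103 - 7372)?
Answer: -1/10475 ≈ -9.5465e-5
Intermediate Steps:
1/(-3103 - 7372) = 1/(-10475) = -1/10475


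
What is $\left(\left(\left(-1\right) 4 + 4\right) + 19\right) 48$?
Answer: $912$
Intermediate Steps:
$\left(\left(\left(-1\right) 4 + 4\right) + 19\right) 48 = \left(\left(-4 + 4\right) + 19\right) 48 = \left(0 + 19\right) 48 = 19 \cdot 48 = 912$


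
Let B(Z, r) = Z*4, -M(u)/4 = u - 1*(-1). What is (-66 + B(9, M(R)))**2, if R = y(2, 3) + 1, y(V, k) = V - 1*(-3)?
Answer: 900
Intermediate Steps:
y(V, k) = 3 + V (y(V, k) = V + 3 = 3 + V)
R = 6 (R = (3 + 2) + 1 = 5 + 1 = 6)
M(u) = -4 - 4*u (M(u) = -4*(u - 1*(-1)) = -4*(u + 1) = -4*(1 + u) = -4 - 4*u)
B(Z, r) = 4*Z
(-66 + B(9, M(R)))**2 = (-66 + 4*9)**2 = (-66 + 36)**2 = (-30)**2 = 900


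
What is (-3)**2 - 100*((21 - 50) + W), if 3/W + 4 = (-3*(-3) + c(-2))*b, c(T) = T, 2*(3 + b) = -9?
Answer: 329317/113 ≈ 2914.3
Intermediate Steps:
b = -15/2 (b = -3 + (1/2)*(-9) = -3 - 9/2 = -15/2 ≈ -7.5000)
W = -6/113 (W = 3/(-4 + (-3*(-3) - 2)*(-15/2)) = 3/(-4 + (9 - 2)*(-15/2)) = 3/(-4 + 7*(-15/2)) = 3/(-4 - 105/2) = 3/(-113/2) = 3*(-2/113) = -6/113 ≈ -0.053097)
(-3)**2 - 100*((21 - 50) + W) = (-3)**2 - 100*((21 - 50) - 6/113) = 9 - 100*(-29 - 6/113) = 9 - 100*(-3283/113) = 9 + 328300/113 = 329317/113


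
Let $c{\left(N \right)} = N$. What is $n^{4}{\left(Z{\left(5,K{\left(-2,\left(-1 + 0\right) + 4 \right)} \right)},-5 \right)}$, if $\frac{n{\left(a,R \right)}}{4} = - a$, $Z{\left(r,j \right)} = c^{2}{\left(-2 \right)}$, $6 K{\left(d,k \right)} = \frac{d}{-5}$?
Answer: $65536$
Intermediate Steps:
$K{\left(d,k \right)} = - \frac{d}{30}$ ($K{\left(d,k \right)} = \frac{d \frac{1}{-5}}{6} = \frac{d \left(- \frac{1}{5}\right)}{6} = \frac{\left(- \frac{1}{5}\right) d}{6} = - \frac{d}{30}$)
$Z{\left(r,j \right)} = 4$ ($Z{\left(r,j \right)} = \left(-2\right)^{2} = 4$)
$n{\left(a,R \right)} = - 4 a$ ($n{\left(a,R \right)} = 4 \left(- a\right) = - 4 a$)
$n^{4}{\left(Z{\left(5,K{\left(-2,\left(-1 + 0\right) + 4 \right)} \right)},-5 \right)} = \left(\left(-4\right) 4\right)^{4} = \left(-16\right)^{4} = 65536$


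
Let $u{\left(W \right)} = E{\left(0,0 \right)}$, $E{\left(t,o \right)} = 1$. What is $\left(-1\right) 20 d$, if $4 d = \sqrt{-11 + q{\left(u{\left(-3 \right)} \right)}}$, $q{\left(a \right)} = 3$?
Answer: $- 10 i \sqrt{2} \approx - 14.142 i$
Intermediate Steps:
$u{\left(W \right)} = 1$
$d = \frac{i \sqrt{2}}{2}$ ($d = \frac{\sqrt{-11 + 3}}{4} = \frac{\sqrt{-8}}{4} = \frac{2 i \sqrt{2}}{4} = \frac{i \sqrt{2}}{2} \approx 0.70711 i$)
$\left(-1\right) 20 d = \left(-1\right) 20 \frac{i \sqrt{2}}{2} = - 20 \frac{i \sqrt{2}}{2} = - 10 i \sqrt{2}$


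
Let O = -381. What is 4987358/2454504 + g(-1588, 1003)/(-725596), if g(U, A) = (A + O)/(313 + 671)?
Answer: 24728504002921/12170018276624 ≈ 2.0319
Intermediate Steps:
g(U, A) = -127/328 + A/984 (g(U, A) = (A - 381)/(313 + 671) = (-381 + A)/984 = (-381 + A)*(1/984) = -127/328 + A/984)
4987358/2454504 + g(-1588, 1003)/(-725596) = 4987358/2454504 + (-127/328 + (1/984)*1003)/(-725596) = 4987358*(1/2454504) + (-127/328 + 1003/984)*(-1/725596) = 2493679/1227252 + (311/492)*(-1/725596) = 2493679/1227252 - 311/356993232 = 24728504002921/12170018276624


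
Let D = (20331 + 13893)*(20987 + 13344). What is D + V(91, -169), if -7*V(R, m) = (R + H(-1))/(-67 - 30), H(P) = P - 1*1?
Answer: 797787073865/679 ≈ 1.1749e+9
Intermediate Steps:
H(P) = -1 + P (H(P) = P - 1 = -1 + P)
D = 1174944144 (D = 34224*34331 = 1174944144)
V(R, m) = -2/679 + R/679 (V(R, m) = -(R + (-1 - 1))/(7*(-67 - 30)) = -(R - 2)/(7*(-97)) = -(-2 + R)*(-1)/(7*97) = -(2/97 - R/97)/7 = -2/679 + R/679)
D + V(91, -169) = 1174944144 + (-2/679 + (1/679)*91) = 1174944144 + (-2/679 + 13/97) = 1174944144 + 89/679 = 797787073865/679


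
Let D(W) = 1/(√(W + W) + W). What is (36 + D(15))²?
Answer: 3299417/2535 - 938*√30/2535 ≈ 1299.5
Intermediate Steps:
D(W) = 1/(W + √2*√W) (D(W) = 1/(√(2*W) + W) = 1/(√2*√W + W) = 1/(W + √2*√W))
(36 + D(15))² = (36 + 1/(15 + √2*√15))² = (36 + 1/(15 + √30))²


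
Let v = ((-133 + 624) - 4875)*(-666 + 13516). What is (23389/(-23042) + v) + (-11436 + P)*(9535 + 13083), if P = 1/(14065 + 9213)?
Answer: -84476889102367217/268185838 ≈ -3.1499e+8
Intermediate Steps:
P = 1/23278 ≈ 4.2959e-5
v = -56334400 (v = (491 - 4875)*12850 = -4384*12850 = -56334400)
(23389/(-23042) + v) + (-11436 + P)*(9535 + 13083) = (23389/(-23042) - 56334400) + (-11436 + 1/23278)*(9535 + 13083) = (23389*(-1/23042) - 56334400) - 266207207/23278*22618 = (-23389/23042 - 56334400) - 3010537303963/11639 = -1298057268189/23042 - 3010537303963/11639 = -84476889102367217/268185838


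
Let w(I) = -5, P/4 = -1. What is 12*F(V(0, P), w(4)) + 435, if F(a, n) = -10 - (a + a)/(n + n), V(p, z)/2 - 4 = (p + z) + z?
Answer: 1479/5 ≈ 295.80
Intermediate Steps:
P = -4 (P = 4*(-1) = -4)
V(p, z) = 8 + 2*p + 4*z (V(p, z) = 8 + 2*((p + z) + z) = 8 + 2*(p + 2*z) = 8 + (2*p + 4*z) = 8 + 2*p + 4*z)
F(a, n) = -10 - a/n (F(a, n) = -10 - 2*a/(2*n) = -10 - 2*a*1/(2*n) = -10 - a/n)
12*F(V(0, P), w(4)) + 435 = 12*(-10 - 1*(8 + 2*0 + 4*(-4))/(-5)) + 435 = 12*(-10 - 1*(8 + 0 - 16)*(-1/5)) + 435 = 12*(-10 - 1*(-8)*(-1/5)) + 435 = 12*(-10 - 8/5) + 435 = 12*(-58/5) + 435 = -696/5 + 435 = 1479/5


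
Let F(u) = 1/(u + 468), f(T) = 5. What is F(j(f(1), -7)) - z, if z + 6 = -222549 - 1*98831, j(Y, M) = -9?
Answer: 147516175/459 ≈ 3.2139e+5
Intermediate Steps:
z = -321386 (z = -6 + (-222549 - 1*98831) = -6 + (-222549 - 98831) = -6 - 321380 = -321386)
F(u) = 1/(468 + u)
F(j(f(1), -7)) - z = 1/(468 - 9) - 1*(-321386) = 1/459 + 321386 = 147516175/459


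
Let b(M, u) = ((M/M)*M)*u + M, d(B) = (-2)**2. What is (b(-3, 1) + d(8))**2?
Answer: 4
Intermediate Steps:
d(B) = 4
b(M, u) = M + M*u (b(M, u) = (1*M)*u + M = M*u + M = M + M*u)
(b(-3, 1) + d(8))**2 = (-3*(1 + 1) + 4)**2 = (-3*2 + 4)**2 = (-6 + 4)**2 = (-2)**2 = 4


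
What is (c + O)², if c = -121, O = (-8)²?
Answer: 3249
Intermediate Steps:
O = 64
(c + O)² = (-121 + 64)² = (-57)² = 3249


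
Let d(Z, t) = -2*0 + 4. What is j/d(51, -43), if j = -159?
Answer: -159/4 ≈ -39.750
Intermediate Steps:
d(Z, t) = 4 (d(Z, t) = 0 + 4 = 4)
j/d(51, -43) = -159/4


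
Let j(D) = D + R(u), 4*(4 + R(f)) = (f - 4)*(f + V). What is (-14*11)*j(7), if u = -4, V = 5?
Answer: -154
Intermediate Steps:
R(f) = -4 + (-4 + f)*(5 + f)/4 (R(f) = -4 + ((f - 4)*(f + 5))/4 = -4 + ((-4 + f)*(5 + f))/4 = -4 + (-4 + f)*(5 + f)/4)
j(D) = -6 + D (j(D) = D + (-9 + (¼)*(-4) + (¼)*(-4)²) = D + (-9 - 1 + (¼)*16) = D + (-9 - 1 + 4) = D - 6 = -6 + D)
(-14*11)*j(7) = (-14*11)*(-6 + 7) = -154*1 = -154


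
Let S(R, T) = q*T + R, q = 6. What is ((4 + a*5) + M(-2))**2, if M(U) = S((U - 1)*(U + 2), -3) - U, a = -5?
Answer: 1369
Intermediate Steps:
S(R, T) = R + 6*T (S(R, T) = 6*T + R = R + 6*T)
M(U) = -18 - U + (-1 + U)*(2 + U) (M(U) = ((U - 1)*(U + 2) + 6*(-3)) - U = ((-1 + U)*(2 + U) - 18) - U = (-18 + (-1 + U)*(2 + U)) - U = -18 - U + (-1 + U)*(2 + U))
((4 + a*5) + M(-2))**2 = ((4 - 5*5) + (-20 + (-2)**2))**2 = ((4 - 25) + (-20 + 4))**2 = (-21 - 16)**2 = (-37)**2 = 1369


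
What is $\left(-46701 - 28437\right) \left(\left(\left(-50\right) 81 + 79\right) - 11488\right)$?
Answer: $1161558342$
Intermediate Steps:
$\left(-46701 - 28437\right) \left(\left(\left(-50\right) 81 + 79\right) - 11488\right) = - 75138 \left(\left(-4050 + 79\right) + \left(-16981 + 5493\right)\right) = - 75138 \left(-3971 - 11488\right) = \left(-75138\right) \left(-15459\right) = 1161558342$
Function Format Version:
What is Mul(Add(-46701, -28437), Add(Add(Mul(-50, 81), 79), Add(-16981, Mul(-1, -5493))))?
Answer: 1161558342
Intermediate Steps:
Mul(Add(-46701, -28437), Add(Add(Mul(-50, 81), 79), Add(-16981, Mul(-1, -5493)))) = Mul(-75138, Add(Add(-4050, 79), Add(-16981, 5493))) = Mul(-75138, Add(-3971, -11488)) = Mul(-75138, -15459) = 1161558342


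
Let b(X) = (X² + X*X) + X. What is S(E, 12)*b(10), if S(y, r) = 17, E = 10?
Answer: 3570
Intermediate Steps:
b(X) = X + 2*X² (b(X) = (X² + X²) + X = 2*X² + X = X + 2*X²)
S(E, 12)*b(10) = 17*(10*(1 + 2*10)) = 17*(10*(1 + 20)) = 17*(10*21) = 17*210 = 3570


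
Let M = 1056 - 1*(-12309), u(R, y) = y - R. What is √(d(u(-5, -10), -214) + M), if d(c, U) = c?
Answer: 4*√835 ≈ 115.59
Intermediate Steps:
M = 13365 (M = 1056 + 12309 = 13365)
√(d(u(-5, -10), -214) + M) = √((-10 - 1*(-5)) + 13365) = √((-10 + 5) + 13365) = √(-5 + 13365) = √13360 = 4*√835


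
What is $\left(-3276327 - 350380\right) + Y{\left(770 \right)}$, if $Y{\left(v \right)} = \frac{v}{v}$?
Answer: $-3626706$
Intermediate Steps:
$Y{\left(v \right)} = 1$
$\left(-3276327 - 350380\right) + Y{\left(770 \right)} = \left(-3276327 - 350380\right) + 1 = -3626707 + 1 = -3626706$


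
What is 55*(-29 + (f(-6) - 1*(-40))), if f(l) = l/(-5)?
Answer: 671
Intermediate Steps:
f(l) = -l/5 (f(l) = l*(-1/5) = -l/5)
55*(-29 + (f(-6) - 1*(-40))) = 55*(-29 + (-1/5*(-6) - 1*(-40))) = 55*(-29 + (6/5 + 40)) = 55*(-29 + 206/5) = 55*(61/5) = 671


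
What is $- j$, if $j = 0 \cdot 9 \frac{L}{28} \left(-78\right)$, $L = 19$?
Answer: $0$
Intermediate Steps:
$j = 0$ ($j = 0 \cdot 9 \cdot \frac{19}{28} \left(-78\right) = 0 \cdot 19 \cdot \frac{1}{28} \left(-78\right) = 0 \cdot \frac{19}{28} \left(-78\right) = 0 \left(-78\right) = 0$)
$- j = \left(-1\right) 0 = 0$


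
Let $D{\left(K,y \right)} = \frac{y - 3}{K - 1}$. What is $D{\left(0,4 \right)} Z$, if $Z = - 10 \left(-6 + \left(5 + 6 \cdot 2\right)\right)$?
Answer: $110$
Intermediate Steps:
$D{\left(K,y \right)} = \frac{-3 + y}{-1 + K}$
$Z = -110$ ($Z = - 10 \left(-6 + \left(5 + 12\right)\right) = - 10 \left(-6 + 17\right) = \left(-10\right) 11 = -110$)
$D{\left(0,4 \right)} Z = \frac{-3 + 4}{-1 + 0} \left(-110\right) = \frac{1}{-1} \cdot 1 \left(-110\right) = \left(-1\right) 1 \left(-110\right) = \left(-1\right) \left(-110\right) = 110$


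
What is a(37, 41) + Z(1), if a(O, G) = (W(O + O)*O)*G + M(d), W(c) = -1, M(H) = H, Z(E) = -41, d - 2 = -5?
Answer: -1561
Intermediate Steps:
d = -3 (d = 2 - 5 = -3)
a(O, G) = -3 - G*O (a(O, G) = (-O)*G - 3 = -G*O - 3 = -3 - G*O)
a(37, 41) + Z(1) = (-3 - 1*41*37) - 41 = (-3 - 1517) - 41 = -1520 - 41 = -1561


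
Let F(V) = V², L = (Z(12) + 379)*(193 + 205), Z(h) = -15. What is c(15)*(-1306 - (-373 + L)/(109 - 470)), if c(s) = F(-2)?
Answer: -1307868/361 ≈ -3622.9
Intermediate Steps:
L = 144872 (L = (-15 + 379)*(193 + 205) = 364*398 = 144872)
c(s) = 4 (c(s) = (-2)² = 4)
c(15)*(-1306 - (-373 + L)/(109 - 470)) = 4*(-1306 - (-373 + 144872)/(109 - 470)) = 4*(-1306 - 144499/(-361)) = 4*(-1306 - 144499*(-1)/361) = 4*(-1306 - 1*(-144499/361)) = 4*(-1306 + 144499/361) = 4*(-326967/361) = -1307868/361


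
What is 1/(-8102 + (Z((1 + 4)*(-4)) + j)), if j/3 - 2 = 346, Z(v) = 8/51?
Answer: -51/359950 ≈ -0.00014169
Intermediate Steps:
Z(v) = 8/51 (Z(v) = 8*(1/51) = 8/51)
j = 1044 (j = 6 + 3*346 = 6 + 1038 = 1044)
1/(-8102 + (Z((1 + 4)*(-4)) + j)) = 1/(-8102 + (8/51 + 1044)) = 1/(-8102 + 53252/51) = 1/(-359950/51) = -51/359950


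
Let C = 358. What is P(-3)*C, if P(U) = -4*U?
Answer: 4296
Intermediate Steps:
P(-3)*C = -4*(-3)*358 = 12*358 = 4296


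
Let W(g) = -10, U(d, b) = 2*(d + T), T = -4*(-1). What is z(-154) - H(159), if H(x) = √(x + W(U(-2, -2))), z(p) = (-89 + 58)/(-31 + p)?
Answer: 31/185 - √149 ≈ -12.039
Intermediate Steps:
T = 4
z(p) = -31/(-31 + p)
U(d, b) = 8 + 2*d (U(d, b) = 2*(d + 4) = 2*(4 + d) = 8 + 2*d)
H(x) = √(-10 + x) (H(x) = √(x - 10) = √(-10 + x))
z(-154) - H(159) = -31/(-31 - 154) - √(-10 + 159) = -31/(-185) - √149 = -31*(-1/185) - √149 = 31/185 - √149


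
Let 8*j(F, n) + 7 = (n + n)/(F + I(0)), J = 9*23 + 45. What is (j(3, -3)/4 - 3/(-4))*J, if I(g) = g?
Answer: 945/8 ≈ 118.13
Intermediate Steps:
J = 252 (J = 207 + 45 = 252)
j(F, n) = -7/8 + n/(4*F) (j(F, n) = -7/8 + ((n + n)/(F + 0))/8 = -7/8 + ((2*n)/F)/8 = -7/8 + (2*n/F)/8 = -7/8 + n/(4*F))
(j(3, -3)/4 - 3/(-4))*J = ((-7/8 + (¼)*(-3)/3)/4 - 3/(-4))*252 = ((-7/8 + (¼)*(-3)*(⅓))*(¼) - 3*(-¼))*252 = ((-7/8 - ¼)*(¼) + ¾)*252 = (-9/8*¼ + ¾)*252 = (-9/32 + ¾)*252 = (15/32)*252 = 945/8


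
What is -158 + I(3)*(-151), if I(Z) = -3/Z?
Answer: -7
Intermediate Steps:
-158 + I(3)*(-151) = -158 - 3/3*(-151) = -158 - 3*⅓*(-151) = -158 - 1*(-151) = -158 + 151 = -7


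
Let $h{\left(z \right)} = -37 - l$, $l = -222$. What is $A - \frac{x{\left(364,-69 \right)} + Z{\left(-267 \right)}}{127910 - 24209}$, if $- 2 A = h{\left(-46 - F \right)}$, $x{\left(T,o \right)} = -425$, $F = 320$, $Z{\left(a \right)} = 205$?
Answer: $- \frac{19184245}{207402} \approx -92.498$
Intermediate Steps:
$h{\left(z \right)} = 185$ ($h{\left(z \right)} = -37 - -222 = -37 + 222 = 185$)
$A = - \frac{185}{2}$ ($A = \left(- \frac{1}{2}\right) 185 = - \frac{185}{2} \approx -92.5$)
$A - \frac{x{\left(364,-69 \right)} + Z{\left(-267 \right)}}{127910 - 24209} = - \frac{185}{2} - \frac{-425 + 205}{127910 - 24209} = - \frac{185}{2} - - \frac{220}{103701} = - \frac{185}{2} + \frac{220}{103701} = - \frac{19184245}{207402}$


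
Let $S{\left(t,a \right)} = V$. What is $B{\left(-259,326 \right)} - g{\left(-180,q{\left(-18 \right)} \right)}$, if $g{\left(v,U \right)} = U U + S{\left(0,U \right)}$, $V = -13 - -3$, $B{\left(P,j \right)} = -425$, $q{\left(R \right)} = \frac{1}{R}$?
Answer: $- \frac{134461}{324} \approx -415.0$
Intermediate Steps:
$V = -10$ ($V = -13 + 3 = -10$)
$S{\left(t,a \right)} = -10$
$g{\left(v,U \right)} = -10 + U^{2}$ ($g{\left(v,U \right)} = U U - 10 = U^{2} - 10 = -10 + U^{2}$)
$B{\left(-259,326 \right)} - g{\left(-180,q{\left(-18 \right)} \right)} = -425 - \left(-10 + \left(\frac{1}{-18}\right)^{2}\right) = -425 - \left(-10 + \left(- \frac{1}{18}\right)^{2}\right) = -425 - \left(-10 + \frac{1}{324}\right) = -425 - - \frac{3239}{324} = -425 + \frac{3239}{324} = - \frac{134461}{324}$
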